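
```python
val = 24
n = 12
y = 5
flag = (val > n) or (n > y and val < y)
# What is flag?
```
Trace:
  val=24
  val=24, n=12
  val=24, n=12, y=5
  val=24, n=12, y=5, flag=True

Final answer: True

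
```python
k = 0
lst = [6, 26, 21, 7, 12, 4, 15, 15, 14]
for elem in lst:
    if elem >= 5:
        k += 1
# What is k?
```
Trace:
  k=0
  k=1, elem=6
  k=2, elem=26
  k=3, elem=21
  k=4, elem=7
  k=5, elem=12
  k=5, elem=4
  k=6, elem=15
  k=7, elem=15
  k=8, elem=14

Final answer: 8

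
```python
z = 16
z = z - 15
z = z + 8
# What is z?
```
Trace:
  z=16
  z=1
  z=9

Final answer: 9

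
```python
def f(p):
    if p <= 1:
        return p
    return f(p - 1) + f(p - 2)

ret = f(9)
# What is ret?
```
Call trace (a repeated sub-call is expanded the first time; later identical calls just restate its return value):
f(p=9)
  f(p=8)
    f(p=7)
      f(p=6)
        f(p=5)
          f(p=4)
            f(p=3)
              f(p=2)
                f(p=1)
                -> return 1
                f(p=0)
                -> return 0
              -> return 1
              f(p=1)
              -> return 1
            -> return 2
            f(p=2) -> return 1  (same call as traced above)
          -> return 3
          f(p=3) -> return 2  (same call as traced above)
        -> return 5
        f(p=4) -> return 3  (same call as traced above)
      -> return 8
      f(p=5) -> return 5  (same call as traced above)
    -> return 13
    f(p=6) -> return 8  (same call as traced above)
  -> return 21
  f(p=7) -> return 13  (same call as traced above)
-> return 34

Final answer: 34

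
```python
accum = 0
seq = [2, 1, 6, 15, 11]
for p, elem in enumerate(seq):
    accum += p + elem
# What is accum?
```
Trace:
  accum=0
  accum=2, p=0, elem=2
  accum=4, p=1, elem=1
  accum=12, p=2, elem=6
  accum=30, p=3, elem=15
  accum=45, p=4, elem=11

Final answer: 45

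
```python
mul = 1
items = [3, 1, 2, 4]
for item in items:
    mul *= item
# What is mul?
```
Trace:
  mul=1
  mul=3, item=3
  mul=3, item=1
  mul=6, item=2
  mul=24, item=4

Final answer: 24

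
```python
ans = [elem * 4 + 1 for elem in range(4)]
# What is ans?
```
Trace:
  elem=0
  elem=1
  elem=2
  elem=3
  ans=[1, 5, 9, 13]

Final answer: [1, 5, 9, 13]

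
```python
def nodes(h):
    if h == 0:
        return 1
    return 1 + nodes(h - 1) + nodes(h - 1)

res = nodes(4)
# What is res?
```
Call trace (a repeated sub-call is expanded the first time; later identical calls just restate its return value):
nodes(h=4)
  nodes(h=3)
    nodes(h=2)
      nodes(h=1)
        nodes(h=0)
        -> return 1
        nodes(h=0)
        -> return 1
      -> return 3
      nodes(h=1) -> return 3  (same call as traced above)
    -> return 7
    nodes(h=2) -> return 7  (same call as traced above)
  -> return 15
  nodes(h=3) -> return 15  (same call as traced above)
-> return 31

Final answer: 31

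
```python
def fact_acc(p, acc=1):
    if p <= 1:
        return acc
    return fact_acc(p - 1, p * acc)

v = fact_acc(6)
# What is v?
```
Call trace:
fact_acc(p=6, acc=1)
  fact_acc(p=5, acc=6)
    fact_acc(p=4, acc=30)
      fact_acc(p=3, acc=120)
        fact_acc(p=2, acc=360)
          fact_acc(p=1, acc=720)
          -> return 720
        -> return 720
      -> return 720
    -> return 720
  -> return 720
-> return 720

Final answer: 720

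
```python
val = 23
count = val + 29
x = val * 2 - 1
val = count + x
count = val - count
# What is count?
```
Trace:
  val=23
  val=23, count=52
  val=23, count=52, x=45
  val=97, count=52, x=45
  val=97, count=45, x=45

Final answer: 45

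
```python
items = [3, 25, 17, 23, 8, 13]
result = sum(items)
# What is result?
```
Trace:
  items=[3, 25, 17, 23, 8, 13]
  items=[3, 25, 17, 23, 8, 13], result=89

Final answer: 89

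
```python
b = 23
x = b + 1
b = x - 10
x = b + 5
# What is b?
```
Trace:
  b=23
  b=23, x=24
  b=14, x=24
  b=14, x=19

Final answer: 14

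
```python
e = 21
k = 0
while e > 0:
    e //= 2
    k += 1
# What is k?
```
Trace:
  e=21
  e=21, k=0
  e=10, k=1
  e=5, k=2
  e=2, k=3
  e=1, k=4
  e=0, k=5

Final answer: 5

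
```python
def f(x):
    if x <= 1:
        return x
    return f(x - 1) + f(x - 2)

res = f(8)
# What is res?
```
Call trace (a repeated sub-call is expanded the first time; later identical calls just restate its return value):
f(x=8)
  f(x=7)
    f(x=6)
      f(x=5)
        f(x=4)
          f(x=3)
            f(x=2)
              f(x=1)
              -> return 1
              f(x=0)
              -> return 0
            -> return 1
            f(x=1)
            -> return 1
          -> return 2
          f(x=2) -> return 1  (same call as traced above)
        -> return 3
        f(x=3) -> return 2  (same call as traced above)
      -> return 5
      f(x=4) -> return 3  (same call as traced above)
    -> return 8
    f(x=5) -> return 5  (same call as traced above)
  -> return 13
  f(x=6) -> return 8  (same call as traced above)
-> return 21

Final answer: 21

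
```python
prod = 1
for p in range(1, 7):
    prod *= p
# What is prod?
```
Trace:
  prod=1
  prod=1, p=1
  prod=2, p=2
  prod=6, p=3
  prod=24, p=4
  prod=120, p=5
  prod=720, p=6

Final answer: 720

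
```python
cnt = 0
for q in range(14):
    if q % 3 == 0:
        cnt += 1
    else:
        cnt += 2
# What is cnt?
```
Trace:
  cnt=0
  cnt=1, q=0
  cnt=3, q=1
  cnt=5, q=2
  cnt=6, q=3
  cnt=8, q=4
  cnt=10, q=5
  cnt=11, q=6
  cnt=13, q=7
  cnt=15, q=8
  cnt=16, q=9
  cnt=18, q=10
  cnt=20, q=11
  cnt=21, q=12
  cnt=23, q=13

Final answer: 23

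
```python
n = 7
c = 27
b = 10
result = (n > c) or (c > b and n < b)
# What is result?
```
Trace:
  n=7
  n=7, c=27
  n=7, c=27, b=10
  n=7, c=27, b=10, result=True

Final answer: True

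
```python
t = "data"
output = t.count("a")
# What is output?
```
Trace:
  t='data'
  t='data', output=2

Final answer: 2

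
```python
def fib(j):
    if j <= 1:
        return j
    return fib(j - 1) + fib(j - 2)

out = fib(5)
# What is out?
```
Call trace (a repeated sub-call is expanded the first time; later identical calls just restate its return value):
fib(j=5)
  fib(j=4)
    fib(j=3)
      fib(j=2)
        fib(j=1)
        -> return 1
        fib(j=0)
        -> return 0
      -> return 1
      fib(j=1)
      -> return 1
    -> return 2
    fib(j=2) -> return 1  (same call as traced above)
  -> return 3
  fib(j=3) -> return 2  (same call as traced above)
-> return 5

Final answer: 5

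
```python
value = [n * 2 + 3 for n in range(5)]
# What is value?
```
Trace:
  n=0
  n=1
  n=2
  n=3
  n=4
  value=[3, 5, 7, 9, 11]

Final answer: [3, 5, 7, 9, 11]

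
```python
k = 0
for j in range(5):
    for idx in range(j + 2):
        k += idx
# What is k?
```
Trace:
  k=0
  k=0, j=0, idx=0
  k=1, j=0, idx=1
  k=1, j=1, idx=0
  k=2, j=1, idx=1
  k=4, j=1, idx=2
  k=4, j=2, idx=0
  k=5, j=2, idx=1
  k=7, j=2, idx=2
  k=10, j=2, idx=3
  k=10, j=3, idx=0
  k=11, j=3, idx=1
  k=13, j=3, idx=2
  k=16, j=3, idx=3
  k=20, j=3, idx=4
  k=20, j=4, idx=0
  k=21, j=4, idx=1
  k=23, j=4, idx=2
  k=26, j=4, idx=3
  k=30, j=4, idx=4
  k=35, j=4, idx=5

Final answer: 35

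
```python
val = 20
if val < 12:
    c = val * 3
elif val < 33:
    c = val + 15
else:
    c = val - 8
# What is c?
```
Trace:
  val=20
  val=20, c=35

Final answer: 35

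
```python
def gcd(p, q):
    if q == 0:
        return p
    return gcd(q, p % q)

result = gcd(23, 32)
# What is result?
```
Call trace:
gcd(p=23, q=32)
  gcd(p=32, q=23)
    gcd(p=23, q=9)
      gcd(p=9, q=5)
        gcd(p=5, q=4)
          gcd(p=4, q=1)
            gcd(p=1, q=0)
            -> return 1
          -> return 1
        -> return 1
      -> return 1
    -> return 1
  -> return 1
-> return 1

Final answer: 1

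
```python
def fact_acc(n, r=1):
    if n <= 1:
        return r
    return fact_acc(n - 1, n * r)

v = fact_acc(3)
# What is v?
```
Call trace:
fact_acc(n=3, r=1)
  fact_acc(n=2, r=3)
    fact_acc(n=1, r=6)
    -> return 6
  -> return 6
-> return 6

Final answer: 6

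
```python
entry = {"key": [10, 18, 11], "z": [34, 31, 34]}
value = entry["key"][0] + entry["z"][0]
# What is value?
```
Trace:
  entry={'key': [10, 18, 11], 'z': [34, 31, 34]}
  entry={'key': [10, 18, 11], 'z': [34, 31, 34]}, value=44

Final answer: 44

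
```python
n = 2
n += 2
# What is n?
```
Trace:
  n=2
  n=4

Final answer: 4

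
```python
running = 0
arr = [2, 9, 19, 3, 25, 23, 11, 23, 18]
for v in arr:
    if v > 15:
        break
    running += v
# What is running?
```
Trace:
  running=0
  running=2, v=2
  running=11, v=9
  running=11, v=19

Final answer: 11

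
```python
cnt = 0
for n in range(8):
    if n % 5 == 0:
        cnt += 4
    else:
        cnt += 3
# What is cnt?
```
Trace:
  cnt=0
  cnt=4, n=0
  cnt=7, n=1
  cnt=10, n=2
  cnt=13, n=3
  cnt=16, n=4
  cnt=20, n=5
  cnt=23, n=6
  cnt=26, n=7

Final answer: 26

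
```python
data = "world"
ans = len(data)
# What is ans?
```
Trace:
  data='world'
  data='world', ans=5

Final answer: 5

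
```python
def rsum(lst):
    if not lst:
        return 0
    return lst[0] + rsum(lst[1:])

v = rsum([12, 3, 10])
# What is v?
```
Call trace:
rsum(lst=[12, 3, 10])
  rsum(lst=[3, 10])
    rsum(lst=[10])
      rsum(lst=[])
      -> return 0
    -> return 10
  -> return 13
-> return 25

Final answer: 25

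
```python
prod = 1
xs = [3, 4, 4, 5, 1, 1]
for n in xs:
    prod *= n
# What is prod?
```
Trace:
  prod=1
  prod=3, n=3
  prod=12, n=4
  prod=48, n=4
  prod=240, n=5
  prod=240, n=1
  prod=240, n=1

Final answer: 240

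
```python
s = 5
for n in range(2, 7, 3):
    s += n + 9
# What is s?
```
Trace:
  s=5
  s=16, n=2
  s=30, n=5

Final answer: 30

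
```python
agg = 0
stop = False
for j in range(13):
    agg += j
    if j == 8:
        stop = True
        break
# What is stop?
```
Trace:
  agg=0
  agg=0, stop=False
  agg=0, stop=False, j=0
  agg=1, stop=False, j=1
  agg=3, stop=False, j=2
  agg=6, stop=False, j=3
  agg=10, stop=False, j=4
  agg=15, stop=False, j=5
  agg=21, stop=False, j=6
  agg=28, stop=False, j=7
  agg=36, stop=True, j=8

Final answer: True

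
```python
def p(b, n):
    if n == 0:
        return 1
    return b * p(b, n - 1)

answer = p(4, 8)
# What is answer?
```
Call trace:
p(b=4, n=8)
  p(b=4, n=7)
    p(b=4, n=6)
      p(b=4, n=5)
        p(b=4, n=4)
          p(b=4, n=3)
            p(b=4, n=2)
              p(b=4, n=1)
                p(b=4, n=0)
                -> return 1
              -> return 4
            -> return 16
          -> return 64
        -> return 256
      -> return 1024
    -> return 4096
  -> return 16384
-> return 65536

Final answer: 65536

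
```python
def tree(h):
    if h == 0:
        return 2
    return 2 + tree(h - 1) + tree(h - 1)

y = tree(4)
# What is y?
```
Call trace (a repeated sub-call is expanded the first time; later identical calls just restate its return value):
tree(h=4)
  tree(h=3)
    tree(h=2)
      tree(h=1)
        tree(h=0)
        -> return 2
        tree(h=0)
        -> return 2
      -> return 6
      tree(h=1) -> return 6  (same call as traced above)
    -> return 14
    tree(h=2) -> return 14  (same call as traced above)
  -> return 30
  tree(h=3) -> return 30  (same call as traced above)
-> return 62

Final answer: 62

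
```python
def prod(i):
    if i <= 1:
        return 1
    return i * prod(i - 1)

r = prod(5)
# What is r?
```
Call trace:
prod(i=5)
  prod(i=4)
    prod(i=3)
      prod(i=2)
        prod(i=1)
        -> return 1
      -> return 2
    -> return 6
  -> return 24
-> return 120

Final answer: 120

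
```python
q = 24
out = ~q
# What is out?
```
Trace:
  q=24
  q=24, out=-25

Final answer: -25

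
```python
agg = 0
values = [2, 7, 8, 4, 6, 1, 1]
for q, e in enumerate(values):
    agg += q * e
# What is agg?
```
Trace:
  agg=0
  agg=0, q=0, e=2
  agg=7, q=1, e=7
  agg=23, q=2, e=8
  agg=35, q=3, e=4
  agg=59, q=4, e=6
  agg=64, q=5, e=1
  agg=70, q=6, e=1

Final answer: 70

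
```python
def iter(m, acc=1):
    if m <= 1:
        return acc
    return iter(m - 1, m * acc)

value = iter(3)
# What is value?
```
Call trace:
iter(m=3, acc=1)
  iter(m=2, acc=3)
    iter(m=1, acc=6)
    -> return 6
  -> return 6
-> return 6

Final answer: 6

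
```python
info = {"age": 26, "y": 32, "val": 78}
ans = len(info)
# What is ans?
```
Trace:
  info={'age': 26, 'y': 32, 'val': 78}
  info={'age': 26, 'y': 32, 'val': 78}, ans=3

Final answer: 3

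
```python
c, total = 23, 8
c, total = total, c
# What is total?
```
Trace:
  c=23, total=8
  c=8, total=23

Final answer: 23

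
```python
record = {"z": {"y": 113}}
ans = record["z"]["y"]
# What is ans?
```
Trace:
  record={'z': {'y': 113}}
  record={'z': {'y': 113}}, ans=113

Final answer: 113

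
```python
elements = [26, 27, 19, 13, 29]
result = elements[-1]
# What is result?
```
Trace:
  elements=[26, 27, 19, 13, 29]
  elements=[26, 27, 19, 13, 29], result=29

Final answer: 29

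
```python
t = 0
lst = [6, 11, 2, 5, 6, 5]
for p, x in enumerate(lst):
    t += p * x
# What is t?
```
Trace:
  t=0
  t=0, p=0, x=6
  t=11, p=1, x=11
  t=15, p=2, x=2
  t=30, p=3, x=5
  t=54, p=4, x=6
  t=79, p=5, x=5

Final answer: 79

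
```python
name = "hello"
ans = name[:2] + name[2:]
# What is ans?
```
Trace:
  name='hello'
  name='hello', ans='hello'

Final answer: 'hello'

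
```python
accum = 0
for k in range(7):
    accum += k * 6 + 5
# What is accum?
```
Trace:
  accum=0
  accum=5, k=0
  accum=16, k=1
  accum=33, k=2
  accum=56, k=3
  accum=85, k=4
  accum=120, k=5
  accum=161, k=6

Final answer: 161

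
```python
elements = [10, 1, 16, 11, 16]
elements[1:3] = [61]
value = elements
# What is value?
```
Trace:
  elements=[10, 1, 16, 11, 16]
  elements=[10, 61, 11, 16]
  elements=[10, 61, 11, 16], value=[10, 61, 11, 16]

Final answer: [10, 61, 11, 16]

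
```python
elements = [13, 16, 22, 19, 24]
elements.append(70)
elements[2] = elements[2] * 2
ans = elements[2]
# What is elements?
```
Trace:
  elements=[13, 16, 22, 19, 24]
  elements=[13, 16, 22, 19, 24, 70]
  elements=[13, 16, 44, 19, 24, 70]
  elements=[13, 16, 44, 19, 24, 70], ans=44

Final answer: [13, 16, 44, 19, 24, 70]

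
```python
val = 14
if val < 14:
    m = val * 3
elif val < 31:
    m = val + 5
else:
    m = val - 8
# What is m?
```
Trace:
  val=14
  val=14, m=19

Final answer: 19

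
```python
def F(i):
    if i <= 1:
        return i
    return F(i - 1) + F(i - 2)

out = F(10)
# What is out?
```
Call trace (a repeated sub-call is expanded the first time; later identical calls just restate its return value):
F(i=10)
  F(i=9)
    F(i=8)
      F(i=7)
        F(i=6)
          F(i=5)
            F(i=4)
              F(i=3)
                F(i=2)
                  F(i=1)
                  -> return 1
                  F(i=0)
                  -> return 0
                -> return 1
                F(i=1)
                -> return 1
              -> return 2
              F(i=2) -> return 1  (same call as traced above)
            -> return 3
            F(i=3) -> return 2  (same call as traced above)
          -> return 5
          F(i=4) -> return 3  (same call as traced above)
        -> return 8
        F(i=5) -> return 5  (same call as traced above)
      -> return 13
      F(i=6) -> return 8  (same call as traced above)
    -> return 21
    F(i=7) -> return 13  (same call as traced above)
  -> return 34
  F(i=8) -> return 21  (same call as traced above)
-> return 55

Final answer: 55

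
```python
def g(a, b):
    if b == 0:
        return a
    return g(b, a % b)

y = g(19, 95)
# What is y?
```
Call trace:
g(a=19, b=95)
  g(a=95, b=19)
    g(a=19, b=0)
    -> return 19
  -> return 19
-> return 19

Final answer: 19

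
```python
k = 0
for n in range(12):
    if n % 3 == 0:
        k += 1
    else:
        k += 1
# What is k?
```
Trace:
  k=0
  k=1, n=0
  k=2, n=1
  k=3, n=2
  k=4, n=3
  k=5, n=4
  k=6, n=5
  k=7, n=6
  k=8, n=7
  k=9, n=8
  k=10, n=9
  k=11, n=10
  k=12, n=11

Final answer: 12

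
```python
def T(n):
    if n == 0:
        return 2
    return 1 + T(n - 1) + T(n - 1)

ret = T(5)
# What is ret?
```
Call trace (a repeated sub-call is expanded the first time; later identical calls just restate its return value):
T(n=5)
  T(n=4)
    T(n=3)
      T(n=2)
        T(n=1)
          T(n=0)
          -> return 2
          T(n=0)
          -> return 2
        -> return 5
        T(n=1) -> return 5  (same call as traced above)
      -> return 11
      T(n=2) -> return 11  (same call as traced above)
    -> return 23
    T(n=3) -> return 23  (same call as traced above)
  -> return 47
  T(n=4) -> return 47  (same call as traced above)
-> return 95

Final answer: 95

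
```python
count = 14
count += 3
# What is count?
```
Trace:
  count=14
  count=17

Final answer: 17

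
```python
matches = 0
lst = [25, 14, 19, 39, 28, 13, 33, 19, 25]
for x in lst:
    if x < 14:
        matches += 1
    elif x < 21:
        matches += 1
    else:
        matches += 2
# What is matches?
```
Trace:
  matches=0
  matches=2, x=25
  matches=3, x=14
  matches=4, x=19
  matches=6, x=39
  matches=8, x=28
  matches=9, x=13
  matches=11, x=33
  matches=12, x=19
  matches=14, x=25

Final answer: 14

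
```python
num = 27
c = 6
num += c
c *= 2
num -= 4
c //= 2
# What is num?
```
Trace:
  num=27
  num=27, c=6
  num=33, c=6
  num=33, c=12
  num=29, c=12
  num=29, c=6

Final answer: 29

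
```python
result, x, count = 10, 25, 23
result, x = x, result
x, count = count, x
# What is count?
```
Trace:
  result=10, x=25, count=23
  result=25, x=10, count=23
  result=25, x=23, count=10

Final answer: 10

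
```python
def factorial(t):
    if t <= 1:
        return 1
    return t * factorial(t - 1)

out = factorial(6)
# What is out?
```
Call trace:
factorial(t=6)
  factorial(t=5)
    factorial(t=4)
      factorial(t=3)
        factorial(t=2)
          factorial(t=1)
          -> return 1
        -> return 2
      -> return 6
    -> return 24
  -> return 120
-> return 720

Final answer: 720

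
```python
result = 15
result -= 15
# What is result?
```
Trace:
  result=15
  result=0

Final answer: 0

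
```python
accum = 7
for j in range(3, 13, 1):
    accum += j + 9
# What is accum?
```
Trace:
  accum=7
  accum=19, j=3
  accum=32, j=4
  accum=46, j=5
  accum=61, j=6
  accum=77, j=7
  accum=94, j=8
  accum=112, j=9
  accum=131, j=10
  accum=151, j=11
  accum=172, j=12

Final answer: 172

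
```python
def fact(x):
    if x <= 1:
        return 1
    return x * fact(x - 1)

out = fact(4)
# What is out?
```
Call trace:
fact(x=4)
  fact(x=3)
    fact(x=2)
      fact(x=1)
      -> return 1
    -> return 2
  -> return 6
-> return 24

Final answer: 24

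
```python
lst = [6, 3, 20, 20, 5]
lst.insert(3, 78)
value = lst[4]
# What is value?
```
Trace:
  lst=[6, 3, 20, 20, 5]
  lst=[6, 3, 20, 78, 20, 5]
  lst=[6, 3, 20, 78, 20, 5], value=20

Final answer: 20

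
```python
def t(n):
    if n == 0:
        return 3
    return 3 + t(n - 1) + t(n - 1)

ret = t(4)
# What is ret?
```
Call trace (a repeated sub-call is expanded the first time; later identical calls just restate its return value):
t(n=4)
  t(n=3)
    t(n=2)
      t(n=1)
        t(n=0)
        -> return 3
        t(n=0)
        -> return 3
      -> return 9
      t(n=1) -> return 9  (same call as traced above)
    -> return 21
    t(n=2) -> return 21  (same call as traced above)
  -> return 45
  t(n=3) -> return 45  (same call as traced above)
-> return 93

Final answer: 93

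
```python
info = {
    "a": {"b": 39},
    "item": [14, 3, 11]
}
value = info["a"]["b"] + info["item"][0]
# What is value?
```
Trace:
  info={'a': {'b': 39}, 'item': [14, 3, 11]}
  info={'a': {'b': 39}, 'item': [14, 3, 11]}, value=53

Final answer: 53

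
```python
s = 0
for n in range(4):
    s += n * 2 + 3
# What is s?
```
Trace:
  s=0
  s=3, n=0
  s=8, n=1
  s=15, n=2
  s=24, n=3

Final answer: 24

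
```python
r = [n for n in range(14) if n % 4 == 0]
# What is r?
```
Trace:
  n=0
  n=1
  n=2
  n=3
  n=4
  n=5
  n=6
  n=7
  n=8
  n=9
  n=10
  n=11
  n=12
  n=13
  r=[0, 4, 8, 12]

Final answer: [0, 4, 8, 12]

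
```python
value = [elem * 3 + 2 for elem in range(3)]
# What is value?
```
Trace:
  elem=0
  elem=1
  elem=2
  value=[2, 5, 8]

Final answer: [2, 5, 8]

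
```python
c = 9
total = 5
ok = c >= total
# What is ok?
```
Trace:
  c=9
  c=9, total=5
  c=9, total=5, ok=True

Final answer: True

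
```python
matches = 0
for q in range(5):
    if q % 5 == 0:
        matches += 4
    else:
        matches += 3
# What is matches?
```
Trace:
  matches=0
  matches=4, q=0
  matches=7, q=1
  matches=10, q=2
  matches=13, q=3
  matches=16, q=4

Final answer: 16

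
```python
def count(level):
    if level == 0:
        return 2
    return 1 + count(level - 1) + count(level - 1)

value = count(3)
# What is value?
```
Call trace (a repeated sub-call is expanded the first time; later identical calls just restate its return value):
count(level=3)
  count(level=2)
    count(level=1)
      count(level=0)
      -> return 2
      count(level=0)
      -> return 2
    -> return 5
    count(level=1) -> return 5  (same call as traced above)
  -> return 11
  count(level=2) -> return 11  (same call as traced above)
-> return 23

Final answer: 23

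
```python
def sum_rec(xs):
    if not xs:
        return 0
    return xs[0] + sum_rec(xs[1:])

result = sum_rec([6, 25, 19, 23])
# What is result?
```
Call trace:
sum_rec(xs=[6, 25, 19, 23])
  sum_rec(xs=[25, 19, 23])
    sum_rec(xs=[19, 23])
      sum_rec(xs=[23])
        sum_rec(xs=[])
        -> return 0
      -> return 23
    -> return 42
  -> return 67
-> return 73

Final answer: 73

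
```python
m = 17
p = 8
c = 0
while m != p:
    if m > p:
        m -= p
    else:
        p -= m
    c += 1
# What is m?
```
Trace:
  m=17
  m=17, p=8
  m=17, p=8, c=0
  m=9, p=8, c=1
  m=1, p=8, c=2
  m=1, p=7, c=3
  m=1, p=6, c=4
  m=1, p=5, c=5
  m=1, p=4, c=6
  m=1, p=3, c=7
  m=1, p=2, c=8
  m=1, p=1, c=9

Final answer: 1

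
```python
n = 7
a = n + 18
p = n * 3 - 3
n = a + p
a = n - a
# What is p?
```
Trace:
  n=7
  n=7, a=25
  n=7, a=25, p=18
  n=43, a=25, p=18
  n=43, a=18, p=18

Final answer: 18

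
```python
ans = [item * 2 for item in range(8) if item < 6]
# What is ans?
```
Trace:
  item=0
  item=1
  item=2
  item=3
  item=4
  item=5
  item=6
  item=7
  ans=[0, 2, 4, 6, 8, 10]

Final answer: [0, 2, 4, 6, 8, 10]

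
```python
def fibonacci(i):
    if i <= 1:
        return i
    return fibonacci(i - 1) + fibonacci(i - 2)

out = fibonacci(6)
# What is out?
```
Call trace (a repeated sub-call is expanded the first time; later identical calls just restate its return value):
fibonacci(i=6)
  fibonacci(i=5)
    fibonacci(i=4)
      fibonacci(i=3)
        fibonacci(i=2)
          fibonacci(i=1)
          -> return 1
          fibonacci(i=0)
          -> return 0
        -> return 1
        fibonacci(i=1)
        -> return 1
      -> return 2
      fibonacci(i=2) -> return 1  (same call as traced above)
    -> return 3
    fibonacci(i=3) -> return 2  (same call as traced above)
  -> return 5
  fibonacci(i=4) -> return 3  (same call as traced above)
-> return 8

Final answer: 8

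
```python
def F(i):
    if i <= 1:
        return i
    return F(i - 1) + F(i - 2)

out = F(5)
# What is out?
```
Call trace (a repeated sub-call is expanded the first time; later identical calls just restate its return value):
F(i=5)
  F(i=4)
    F(i=3)
      F(i=2)
        F(i=1)
        -> return 1
        F(i=0)
        -> return 0
      -> return 1
      F(i=1)
      -> return 1
    -> return 2
    F(i=2) -> return 1  (same call as traced above)
  -> return 3
  F(i=3) -> return 2  (same call as traced above)
-> return 5

Final answer: 5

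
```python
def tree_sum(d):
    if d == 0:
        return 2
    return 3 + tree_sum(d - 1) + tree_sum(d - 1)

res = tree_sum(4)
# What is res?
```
Call trace (a repeated sub-call is expanded the first time; later identical calls just restate its return value):
tree_sum(d=4)
  tree_sum(d=3)
    tree_sum(d=2)
      tree_sum(d=1)
        tree_sum(d=0)
        -> return 2
        tree_sum(d=0)
        -> return 2
      -> return 7
      tree_sum(d=1) -> return 7  (same call as traced above)
    -> return 17
    tree_sum(d=2) -> return 17  (same call as traced above)
  -> return 37
  tree_sum(d=3) -> return 37  (same call as traced above)
-> return 77

Final answer: 77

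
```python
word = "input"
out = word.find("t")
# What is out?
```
Trace:
  word='input'
  word='input', out=4

Final answer: 4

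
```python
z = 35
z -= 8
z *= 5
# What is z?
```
Trace:
  z=35
  z=27
  z=135

Final answer: 135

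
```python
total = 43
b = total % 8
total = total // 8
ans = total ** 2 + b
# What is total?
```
Trace:
  total=43
  total=43, b=3
  total=5, b=3
  total=5, b=3, ans=28

Final answer: 5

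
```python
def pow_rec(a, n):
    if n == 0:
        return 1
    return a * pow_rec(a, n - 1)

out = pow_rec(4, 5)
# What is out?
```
Call trace:
pow_rec(a=4, n=5)
  pow_rec(a=4, n=4)
    pow_rec(a=4, n=3)
      pow_rec(a=4, n=2)
        pow_rec(a=4, n=1)
          pow_rec(a=4, n=0)
          -> return 1
        -> return 4
      -> return 16
    -> return 64
  -> return 256
-> return 1024

Final answer: 1024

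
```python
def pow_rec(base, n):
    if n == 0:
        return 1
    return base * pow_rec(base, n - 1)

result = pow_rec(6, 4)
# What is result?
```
Call trace:
pow_rec(base=6, n=4)
  pow_rec(base=6, n=3)
    pow_rec(base=6, n=2)
      pow_rec(base=6, n=1)
        pow_rec(base=6, n=0)
        -> return 1
      -> return 6
    -> return 36
  -> return 216
-> return 1296

Final answer: 1296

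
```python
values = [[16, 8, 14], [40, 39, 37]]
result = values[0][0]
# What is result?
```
Trace:
  values=[[16, 8, 14], [40, 39, 37]]
  values=[[16, 8, 14], [40, 39, 37]], result=16

Final answer: 16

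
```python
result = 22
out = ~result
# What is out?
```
Trace:
  result=22
  result=22, out=-23

Final answer: -23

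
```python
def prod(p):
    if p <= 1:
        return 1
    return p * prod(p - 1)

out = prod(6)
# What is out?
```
Call trace:
prod(p=6)
  prod(p=5)
    prod(p=4)
      prod(p=3)
        prod(p=2)
          prod(p=1)
          -> return 1
        -> return 2
      -> return 6
    -> return 24
  -> return 120
-> return 720

Final answer: 720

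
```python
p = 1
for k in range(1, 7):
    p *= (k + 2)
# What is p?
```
Trace:
  p=1
  p=3, k=1
  p=12, k=2
  p=60, k=3
  p=360, k=4
  p=2520, k=5
  p=20160, k=6

Final answer: 20160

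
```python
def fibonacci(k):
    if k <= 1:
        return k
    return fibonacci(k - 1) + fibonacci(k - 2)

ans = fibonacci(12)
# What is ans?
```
Call trace (a repeated sub-call is expanded the first time; later identical calls just restate its return value):
fibonacci(k=12)
  fibonacci(k=11)
    fibonacci(k=10)
      fibonacci(k=9)
        fibonacci(k=8)
          fibonacci(k=7)
            fibonacci(k=6)
              fibonacci(k=5)
                fibonacci(k=4)
                  fibonacci(k=3)
                    fibonacci(k=2)
                      fibonacci(k=1)
                      -> return 1
                      fibonacci(k=0)
                      -> return 0
                    -> return 1
                    fibonacci(k=1)
                    -> return 1
                  -> return 2
                  fibonacci(k=2) -> return 1  (same call as traced above)
                -> return 3
                fibonacci(k=3) -> return 2  (same call as traced above)
              -> return 5
              fibonacci(k=4) -> return 3  (same call as traced above)
            -> return 8
            fibonacci(k=5) -> return 5  (same call as traced above)
          -> return 13
          fibonacci(k=6) -> return 8  (same call as traced above)
        -> return 21
        fibonacci(k=7) -> return 13  (same call as traced above)
      -> return 34
      fibonacci(k=8) -> return 21  (same call as traced above)
    -> return 55
    fibonacci(k=9) -> return 34  (same call as traced above)
  -> return 89
  fibonacci(k=10) -> return 55  (same call as traced above)
-> return 144

Final answer: 144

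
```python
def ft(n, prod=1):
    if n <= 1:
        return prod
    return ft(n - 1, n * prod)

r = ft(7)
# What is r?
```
Call trace:
ft(n=7, prod=1)
  ft(n=6, prod=7)
    ft(n=5, prod=42)
      ft(n=4, prod=210)
        ft(n=3, prod=840)
          ft(n=2, prod=2520)
            ft(n=1, prod=5040)
            -> return 5040
          -> return 5040
        -> return 5040
      -> return 5040
    -> return 5040
  -> return 5040
-> return 5040

Final answer: 5040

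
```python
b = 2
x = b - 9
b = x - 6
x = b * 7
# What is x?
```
Trace:
  b=2
  b=2, x=-7
  b=-13, x=-7
  b=-13, x=-91

Final answer: -91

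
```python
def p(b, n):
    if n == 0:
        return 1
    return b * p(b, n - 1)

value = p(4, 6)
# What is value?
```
Call trace:
p(b=4, n=6)
  p(b=4, n=5)
    p(b=4, n=4)
      p(b=4, n=3)
        p(b=4, n=2)
          p(b=4, n=1)
            p(b=4, n=0)
            -> return 1
          -> return 4
        -> return 16
      -> return 64
    -> return 256
  -> return 1024
-> return 4096

Final answer: 4096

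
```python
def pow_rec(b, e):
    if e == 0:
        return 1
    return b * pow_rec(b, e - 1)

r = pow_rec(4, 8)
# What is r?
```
Call trace:
pow_rec(b=4, e=8)
  pow_rec(b=4, e=7)
    pow_rec(b=4, e=6)
      pow_rec(b=4, e=5)
        pow_rec(b=4, e=4)
          pow_rec(b=4, e=3)
            pow_rec(b=4, e=2)
              pow_rec(b=4, e=1)
                pow_rec(b=4, e=0)
                -> return 1
              -> return 4
            -> return 16
          -> return 64
        -> return 256
      -> return 1024
    -> return 4096
  -> return 16384
-> return 65536

Final answer: 65536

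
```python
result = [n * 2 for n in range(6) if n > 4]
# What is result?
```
Trace:
  n=0
  n=1
  n=2
  n=3
  n=4
  n=5
  result=[10]

Final answer: [10]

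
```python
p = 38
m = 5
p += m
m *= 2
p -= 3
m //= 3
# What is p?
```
Trace:
  p=38
  p=38, m=5
  p=43, m=5
  p=43, m=10
  p=40, m=10
  p=40, m=3

Final answer: 40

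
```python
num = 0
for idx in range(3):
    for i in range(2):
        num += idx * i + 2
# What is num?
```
Trace:
  num=0
  num=2, idx=0, i=0
  num=4, idx=0, i=1
  num=6, idx=1, i=0
  num=9, idx=1, i=1
  num=11, idx=2, i=0
  num=15, idx=2, i=1

Final answer: 15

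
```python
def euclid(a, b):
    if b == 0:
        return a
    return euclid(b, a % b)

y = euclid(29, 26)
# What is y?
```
Call trace:
euclid(a=29, b=26)
  euclid(a=26, b=3)
    euclid(a=3, b=2)
      euclid(a=2, b=1)
        euclid(a=1, b=0)
        -> return 1
      -> return 1
    -> return 1
  -> return 1
-> return 1

Final answer: 1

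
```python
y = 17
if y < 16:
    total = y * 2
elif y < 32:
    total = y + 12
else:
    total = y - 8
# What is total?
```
Trace:
  y=17
  y=17, total=29

Final answer: 29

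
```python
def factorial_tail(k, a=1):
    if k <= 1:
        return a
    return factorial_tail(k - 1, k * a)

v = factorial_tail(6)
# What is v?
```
Call trace:
factorial_tail(k=6, a=1)
  factorial_tail(k=5, a=6)
    factorial_tail(k=4, a=30)
      factorial_tail(k=3, a=120)
        factorial_tail(k=2, a=360)
          factorial_tail(k=1, a=720)
          -> return 720
        -> return 720
      -> return 720
    -> return 720
  -> return 720
-> return 720

Final answer: 720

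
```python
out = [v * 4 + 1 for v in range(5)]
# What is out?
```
Trace:
  v=0
  v=1
  v=2
  v=3
  v=4
  out=[1, 5, 9, 13, 17]

Final answer: [1, 5, 9, 13, 17]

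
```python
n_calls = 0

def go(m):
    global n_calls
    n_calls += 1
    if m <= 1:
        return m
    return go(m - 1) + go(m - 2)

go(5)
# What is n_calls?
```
Call trace (a repeated sub-call is expanded the first time; later identical calls just restate its return value):
go(m=5)
  go(m=4)
    go(m=3)
      go(m=2)
        go(m=1)
        -> return 1
        go(m=0)
        -> return 0
      -> return 1
      go(m=1)
      -> return 1
    -> return 2
    go(m=2) -> return 1  (same call as traced above)
  -> return 3
  go(m=3) -> return 2  (same call as traced above)
-> return 5

n_calls is incremented once per call, so count the calls in each subtree. Let C(m) = number of calls made by go(m).
C(0) = C(1) = 1 (base case, no recursion); C(m) = 1 + C(m - 1) + C(m - 2) otherwise.
C(2) = 1 + C(1) + C(0) = 1 + 1 + 1 = 3
C(3) = 1 + C(2) + C(1) = 1 + 3 + 1 = 5
C(4) = 1 + C(3) + C(2) = 1 + 5 + 3 = 9
C(5) = 1 + C(4) + C(3) = 1 + 9 + 5 = 15
n_calls = C(5) = 15

Final answer: 15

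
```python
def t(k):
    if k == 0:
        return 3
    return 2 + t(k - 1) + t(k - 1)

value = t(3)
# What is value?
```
Call trace (a repeated sub-call is expanded the first time; later identical calls just restate its return value):
t(k=3)
  t(k=2)
    t(k=1)
      t(k=0)
      -> return 3
      t(k=0)
      -> return 3
    -> return 8
    t(k=1) -> return 8  (same call as traced above)
  -> return 18
  t(k=2) -> return 18  (same call as traced above)
-> return 38

Final answer: 38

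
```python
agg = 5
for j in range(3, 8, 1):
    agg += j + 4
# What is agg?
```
Trace:
  agg=5
  agg=12, j=3
  agg=20, j=4
  agg=29, j=5
  agg=39, j=6
  agg=50, j=7

Final answer: 50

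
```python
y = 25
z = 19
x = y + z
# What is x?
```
Trace:
  y=25
  y=25, z=19
  y=25, z=19, x=44

Final answer: 44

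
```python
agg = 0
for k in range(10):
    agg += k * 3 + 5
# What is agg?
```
Trace:
  agg=0
  agg=5, k=0
  agg=13, k=1
  agg=24, k=2
  agg=38, k=3
  agg=55, k=4
  agg=75, k=5
  agg=98, k=6
  agg=124, k=7
  agg=153, k=8
  agg=185, k=9

Final answer: 185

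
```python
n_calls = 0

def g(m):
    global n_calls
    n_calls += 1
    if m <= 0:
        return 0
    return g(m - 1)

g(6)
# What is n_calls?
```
Call trace:
g(m=6)
  g(m=5)
    g(m=4)
      g(m=3)
        g(m=2)
          g(m=1)
            g(m=0)
            -> return 0
          -> return 0
        -> return 0
      -> return 0
    -> return 0
  -> return 0
-> return 0

n_calls is incremented once per call. g is entered once for each m = 6, 5, 4, 3, 2, 1, 0 (the m <= 0 call returns without recursing), i.e. 6 + 1 calls.
n_calls = 7

Final answer: 7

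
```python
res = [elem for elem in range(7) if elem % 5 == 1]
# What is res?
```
Trace:
  elem=0
  elem=1
  elem=2
  elem=3
  elem=4
  elem=5
  elem=6
  res=[1, 6]

Final answer: [1, 6]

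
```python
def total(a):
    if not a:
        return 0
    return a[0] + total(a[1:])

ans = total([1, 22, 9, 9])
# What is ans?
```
Call trace:
total(a=[1, 22, 9, 9])
  total(a=[22, 9, 9])
    total(a=[9, 9])
      total(a=[9])
        total(a=[])
        -> return 0
      -> return 9
    -> return 18
  -> return 40
-> return 41

Final answer: 41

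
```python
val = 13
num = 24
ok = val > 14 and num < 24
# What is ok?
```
Trace:
  val=13
  val=13, num=24
  val=13, num=24, ok=False

Final answer: False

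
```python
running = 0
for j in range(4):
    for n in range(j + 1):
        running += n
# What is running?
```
Trace:
  running=0
  running=0, j=0, n=0
  running=0, j=1, n=0
  running=1, j=1, n=1
  running=1, j=2, n=0
  running=2, j=2, n=1
  running=4, j=2, n=2
  running=4, j=3, n=0
  running=5, j=3, n=1
  running=7, j=3, n=2
  running=10, j=3, n=3

Final answer: 10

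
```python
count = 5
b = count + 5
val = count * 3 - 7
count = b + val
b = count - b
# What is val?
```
Trace:
  count=5
  count=5, b=10
  count=5, b=10, val=8
  count=18, b=10, val=8
  count=18, b=8, val=8

Final answer: 8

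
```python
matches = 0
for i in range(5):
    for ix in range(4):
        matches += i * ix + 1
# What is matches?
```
Trace:
  matches=0
  matches=1, i=0, ix=0
  matches=2, i=0, ix=1
  matches=3, i=0, ix=2
  matches=4, i=0, ix=3
  matches=5, i=1, ix=0
  matches=7, i=1, ix=1
  matches=10, i=1, ix=2
  matches=14, i=1, ix=3
  matches=15, i=2, ix=0
  matches=18, i=2, ix=1
  matches=23, i=2, ix=2
  matches=30, i=2, ix=3
  matches=31, i=3, ix=0
  matches=35, i=3, ix=1
  matches=42, i=3, ix=2
  matches=52, i=3, ix=3
  matches=53, i=4, ix=0
  matches=58, i=4, ix=1
  matches=67, i=4, ix=2
  matches=80, i=4, ix=3

Final answer: 80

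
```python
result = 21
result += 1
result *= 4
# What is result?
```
Trace:
  result=21
  result=22
  result=88

Final answer: 88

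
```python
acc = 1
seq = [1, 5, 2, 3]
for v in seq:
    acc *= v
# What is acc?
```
Trace:
  acc=1
  acc=1, v=1
  acc=5, v=5
  acc=10, v=2
  acc=30, v=3

Final answer: 30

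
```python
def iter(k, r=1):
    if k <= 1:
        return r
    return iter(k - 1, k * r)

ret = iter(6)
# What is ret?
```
Call trace:
iter(k=6, r=1)
  iter(k=5, r=6)
    iter(k=4, r=30)
      iter(k=3, r=120)
        iter(k=2, r=360)
          iter(k=1, r=720)
          -> return 720
        -> return 720
      -> return 720
    -> return 720
  -> return 720
-> return 720

Final answer: 720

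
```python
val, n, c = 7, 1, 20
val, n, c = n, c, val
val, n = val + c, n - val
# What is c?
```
Trace:
  val=7, n=1, c=20
  val=1, n=20, c=7
  val=8, n=19, c=7

Final answer: 7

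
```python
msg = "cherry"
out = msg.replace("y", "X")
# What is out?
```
Trace:
  msg='cherry'
  msg='cherry', out='cherrX'

Final answer: 'cherrX'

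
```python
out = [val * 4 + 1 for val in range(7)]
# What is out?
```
Trace:
  val=0
  val=1
  val=2
  val=3
  val=4
  val=5
  val=6
  out=[1, 5, 9, 13, 17, 21, 25]

Final answer: [1, 5, 9, 13, 17, 21, 25]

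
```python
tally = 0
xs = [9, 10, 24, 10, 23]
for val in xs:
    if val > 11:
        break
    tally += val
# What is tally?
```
Trace:
  tally=0
  tally=9, val=9
  tally=19, val=10
  tally=19, val=24

Final answer: 19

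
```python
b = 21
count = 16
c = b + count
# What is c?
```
Trace:
  b=21
  b=21, count=16
  b=21, count=16, c=37

Final answer: 37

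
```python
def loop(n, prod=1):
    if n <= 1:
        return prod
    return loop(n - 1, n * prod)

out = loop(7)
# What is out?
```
Call trace:
loop(n=7, prod=1)
  loop(n=6, prod=7)
    loop(n=5, prod=42)
      loop(n=4, prod=210)
        loop(n=3, prod=840)
          loop(n=2, prod=2520)
            loop(n=1, prod=5040)
            -> return 5040
          -> return 5040
        -> return 5040
      -> return 5040
    -> return 5040
  -> return 5040
-> return 5040

Final answer: 5040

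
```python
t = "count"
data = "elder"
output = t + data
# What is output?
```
Trace:
  t='count'
  t='count', data='elder'
  t='count', data='elder', output='countelder'

Final answer: 'countelder'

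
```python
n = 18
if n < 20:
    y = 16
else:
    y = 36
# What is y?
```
Trace:
  n=18
  n=18, y=16

Final answer: 16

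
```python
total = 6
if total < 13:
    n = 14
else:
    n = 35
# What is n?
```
Trace:
  total=6
  total=6, n=14

Final answer: 14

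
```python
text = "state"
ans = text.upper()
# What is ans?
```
Trace:
  text='state'
  text='state', ans='STATE'

Final answer: 'STATE'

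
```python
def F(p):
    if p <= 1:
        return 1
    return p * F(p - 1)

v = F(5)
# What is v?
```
Call trace:
F(p=5)
  F(p=4)
    F(p=3)
      F(p=2)
        F(p=1)
        -> return 1
      -> return 2
    -> return 6
  -> return 24
-> return 120

Final answer: 120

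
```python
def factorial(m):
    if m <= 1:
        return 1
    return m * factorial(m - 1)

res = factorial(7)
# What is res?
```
Call trace:
factorial(m=7)
  factorial(m=6)
    factorial(m=5)
      factorial(m=4)
        factorial(m=3)
          factorial(m=2)
            factorial(m=1)
            -> return 1
          -> return 2
        -> return 6
      -> return 24
    -> return 120
  -> return 720
-> return 5040

Final answer: 5040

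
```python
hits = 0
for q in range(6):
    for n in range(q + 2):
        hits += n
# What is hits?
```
Trace:
  hits=0
  hits=0, q=0, n=0
  hits=1, q=0, n=1
  hits=1, q=1, n=0
  hits=2, q=1, n=1
  hits=4, q=1, n=2
  hits=4, q=2, n=0
  hits=5, q=2, n=1
  hits=7, q=2, n=2
  hits=10, q=2, n=3
  hits=10, q=3, n=0
  hits=11, q=3, n=1
  hits=13, q=3, n=2
  hits=16, q=3, n=3
  hits=20, q=3, n=4
  hits=20, q=4, n=0
  hits=21, q=4, n=1
  hits=23, q=4, n=2
  hits=26, q=4, n=3
  hits=30, q=4, n=4
  hits=35, q=4, n=5
  hits=35, q=5, n=0
  hits=36, q=5, n=1
  hits=38, q=5, n=2
  hits=41, q=5, n=3
  hits=45, q=5, n=4
  hits=50, q=5, n=5
  hits=56, q=5, n=6

Final answer: 56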